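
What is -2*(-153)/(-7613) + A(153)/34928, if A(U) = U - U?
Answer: -306/7613 ≈ -0.040194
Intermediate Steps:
A(U) = 0
-2*(-153)/(-7613) + A(153)/34928 = -2*(-153)/(-7613) + 0/34928 = 306*(-1/7613) + 0*(1/34928) = -306/7613 + 0 = -306/7613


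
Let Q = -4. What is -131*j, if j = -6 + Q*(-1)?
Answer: 262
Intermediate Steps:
j = -2 (j = -6 - 4*(-1) = -6 + 4 = -2)
-131*j = -131*(-2) = 262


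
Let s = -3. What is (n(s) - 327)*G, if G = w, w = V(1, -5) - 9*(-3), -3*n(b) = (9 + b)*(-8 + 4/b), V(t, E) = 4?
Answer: -28675/3 ≈ -9558.3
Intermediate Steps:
n(b) = -(-8 + 4/b)*(9 + b)/3 (n(b) = -(9 + b)*(-8 + 4/b)/3 = -(-8 + 4/b)*(9 + b)/3)
w = 31 (w = 4 - 9*(-3) = 4 + 27 = 31)
G = 31
(n(s) - 327)*G = ((68/3 - 12/(-3) + (8/3)*(-3)) - 327)*31 = ((68/3 - 12*(-1/3) - 8) - 327)*31 = ((68/3 + 4 - 8) - 327)*31 = (56/3 - 327)*31 = -925/3*31 = -28675/3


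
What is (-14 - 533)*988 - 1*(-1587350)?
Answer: 1046914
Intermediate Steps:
(-14 - 533)*988 - 1*(-1587350) = -547*988 + 1587350 = -540436 + 1587350 = 1046914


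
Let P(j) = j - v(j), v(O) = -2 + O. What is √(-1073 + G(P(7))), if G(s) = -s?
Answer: 5*I*√43 ≈ 32.787*I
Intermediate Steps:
P(j) = 2 (P(j) = j - (-2 + j) = j + (2 - j) = 2)
√(-1073 + G(P(7))) = √(-1073 - 1*2) = √(-1073 - 2) = √(-1075) = 5*I*√43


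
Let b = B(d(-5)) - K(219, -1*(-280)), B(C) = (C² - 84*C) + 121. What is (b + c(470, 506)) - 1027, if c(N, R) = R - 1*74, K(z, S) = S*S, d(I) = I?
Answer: -78429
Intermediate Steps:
K(z, S) = S²
B(C) = 121 + C² - 84*C
c(N, R) = -74 + R (c(N, R) = R - 74 = -74 + R)
b = -77834 (b = (121 + (-5)² - 84*(-5)) - (-1*(-280))² = (121 + 25 + 420) - 1*280² = 566 - 1*78400 = 566 - 78400 = -77834)
(b + c(470, 506)) - 1027 = (-77834 + (-74 + 506)) - 1027 = (-77834 + 432) - 1027 = -77402 - 1027 = -78429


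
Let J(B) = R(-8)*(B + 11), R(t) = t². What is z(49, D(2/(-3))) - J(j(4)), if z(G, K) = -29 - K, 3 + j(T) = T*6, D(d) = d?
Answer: -6229/3 ≈ -2076.3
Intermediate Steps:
j(T) = -3 + 6*T (j(T) = -3 + T*6 = -3 + 6*T)
J(B) = 704 + 64*B (J(B) = (-8)²*(B + 11) = 64*(11 + B) = 704 + 64*B)
z(49, D(2/(-3))) - J(j(4)) = (-29 - 2/(-3)) - (704 + 64*(-3 + 6*4)) = (-29 - 2*(-1)/3) - (704 + 64*(-3 + 24)) = (-29 - 1*(-⅔)) - (704 + 64*21) = (-29 + ⅔) - (704 + 1344) = -85/3 - 1*2048 = -85/3 - 2048 = -6229/3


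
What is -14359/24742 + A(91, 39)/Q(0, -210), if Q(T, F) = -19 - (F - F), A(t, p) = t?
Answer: -2524343/470098 ≈ -5.3698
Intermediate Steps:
Q(T, F) = -19 (Q(T, F) = -19 - 1*0 = -19 + 0 = -19)
-14359/24742 + A(91, 39)/Q(0, -210) = -14359/24742 + 91/(-19) = -14359*1/24742 + 91*(-1/19) = -14359/24742 - 91/19 = -2524343/470098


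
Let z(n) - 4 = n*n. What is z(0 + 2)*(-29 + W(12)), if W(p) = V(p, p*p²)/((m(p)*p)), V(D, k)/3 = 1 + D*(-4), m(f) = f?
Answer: -1439/6 ≈ -239.83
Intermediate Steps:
z(n) = 4 + n² (z(n) = 4 + n*n = 4 + n²)
V(D, k) = 3 - 12*D (V(D, k) = 3*(1 + D*(-4)) = 3*(1 - 4*D) = 3 - 12*D)
W(p) = (3 - 12*p)/p² (W(p) = (3 - 12*p)/((p*p)) = (3 - 12*p)/(p²) = (3 - 12*p)/p²)
z(0 + 2)*(-29 + W(12)) = (4 + (0 + 2)²)*(-29 + 3*(1 - 4*12)/12²) = (4 + 2²)*(-29 + 3*(1/144)*(1 - 48)) = (4 + 4)*(-29 + 3*(1/144)*(-47)) = 8*(-29 - 47/48) = 8*(-1439/48) = -1439/6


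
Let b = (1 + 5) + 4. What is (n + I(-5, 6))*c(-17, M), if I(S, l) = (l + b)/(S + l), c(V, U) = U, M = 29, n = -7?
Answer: 261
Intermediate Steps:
b = 10 (b = 6 + 4 = 10)
I(S, l) = (10 + l)/(S + l) (I(S, l) = (l + 10)/(S + l) = (10 + l)/(S + l))
(n + I(-5, 6))*c(-17, M) = (-7 + (10 + 6)/(-5 + 6))*29 = (-7 + 16/1)*29 = (-7 + 1*16)*29 = (-7 + 16)*29 = 9*29 = 261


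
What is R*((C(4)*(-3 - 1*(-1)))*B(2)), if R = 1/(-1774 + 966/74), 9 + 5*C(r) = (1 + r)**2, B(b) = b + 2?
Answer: 4736/325775 ≈ 0.014538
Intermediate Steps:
B(b) = 2 + b
C(r) = -9/5 + (1 + r)**2/5
R = -37/65155 (R = 1/(-1774 + 966*(1/74)) = 1/(-1774 + 483/37) = 1/(-65155/37) = -37/65155 ≈ -0.00056788)
R*((C(4)*(-3 - 1*(-1)))*B(2)) = -37*(-9/5 + (1 + 4)**2/5)*(-3 - 1*(-1))*(2 + 2)/65155 = -37*(-9/5 + (1/5)*5**2)*(-3 + 1)*4/65155 = -37*(-9/5 + (1/5)*25)*(-2)*4/65155 = -37*(-9/5 + 5)*(-2)*4/65155 = -37*(16/5)*(-2)*4/65155 = -(-1184)*4/325775 = -37/65155*(-128/5) = 4736/325775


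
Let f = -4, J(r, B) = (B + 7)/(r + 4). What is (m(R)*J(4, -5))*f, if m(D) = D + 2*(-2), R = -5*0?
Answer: 4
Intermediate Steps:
J(r, B) = (7 + B)/(4 + r)
R = 0
m(D) = -4 + D (m(D) = D - 4 = -4 + D)
(m(R)*J(4, -5))*f = ((-4 + 0)*((7 - 5)/(4 + 4)))*(-4) = -4*2/8*(-4) = -2/2*(-4) = -4*¼*(-4) = -1*(-4) = 4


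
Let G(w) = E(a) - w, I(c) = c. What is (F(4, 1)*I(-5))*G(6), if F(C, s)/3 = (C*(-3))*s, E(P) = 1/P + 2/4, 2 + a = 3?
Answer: -810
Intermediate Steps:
a = 1 (a = -2 + 3 = 1)
E(P) = ½ + 1/P (E(P) = 1/P + 2*(¼) = 1/P + ½ = ½ + 1/P)
F(C, s) = -9*C*s (F(C, s) = 3*((C*(-3))*s) = 3*((-3*C)*s) = 3*(-3*C*s) = -9*C*s)
G(w) = 3/2 - w (G(w) = (½)*(2 + 1)/1 - w = (½)*1*3 - w = 3/2 - w)
(F(4, 1)*I(-5))*G(6) = (-9*4*1*(-5))*(3/2 - 1*6) = (-36*(-5))*(3/2 - 6) = 180*(-9/2) = -810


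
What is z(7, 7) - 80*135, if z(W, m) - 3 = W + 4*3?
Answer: -10778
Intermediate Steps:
z(W, m) = 15 + W (z(W, m) = 3 + (W + 4*3) = 3 + (W + 12) = 3 + (12 + W) = 15 + W)
z(7, 7) - 80*135 = (15 + 7) - 80*135 = 22 - 10800 = -10778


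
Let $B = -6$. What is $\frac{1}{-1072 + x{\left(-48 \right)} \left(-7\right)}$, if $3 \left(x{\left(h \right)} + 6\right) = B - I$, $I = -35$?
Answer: $- \frac{3}{3293} \approx -0.00091102$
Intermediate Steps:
$x{\left(h \right)} = \frac{11}{3}$ ($x{\left(h \right)} = -6 + \frac{-6 - -35}{3} = -6 + \frac{-6 + 35}{3} = -6 + \frac{1}{3} \cdot 29 = -6 + \frac{29}{3} = \frac{11}{3}$)
$\frac{1}{-1072 + x{\left(-48 \right)} \left(-7\right)} = \frac{1}{-1072 + \frac{11}{3} \left(-7\right)} = \frac{1}{-1072 - \frac{77}{3}} = \frac{1}{- \frac{3293}{3}} = - \frac{3}{3293}$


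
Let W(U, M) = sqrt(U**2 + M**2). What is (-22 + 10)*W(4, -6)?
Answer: -24*sqrt(13) ≈ -86.533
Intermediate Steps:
W(U, M) = sqrt(M**2 + U**2)
(-22 + 10)*W(4, -6) = (-22 + 10)*sqrt((-6)**2 + 4**2) = -12*sqrt(36 + 16) = -24*sqrt(13)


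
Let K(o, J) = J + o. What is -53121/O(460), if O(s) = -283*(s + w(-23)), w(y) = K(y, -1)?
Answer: 53121/123388 ≈ 0.43052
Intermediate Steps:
w(y) = -1 + y
O(s) = 6792 - 283*s (O(s) = -283*(s + (-1 - 23)) = -283*(s - 24) = -283*(-24 + s) = -(-6792 + 283*s) = 6792 - 283*s)
-53121/O(460) = -53121/(6792 - 283*460) = -53121/(6792 - 130180) = -53121/(-123388) = -53121*(-1/123388) = 53121/123388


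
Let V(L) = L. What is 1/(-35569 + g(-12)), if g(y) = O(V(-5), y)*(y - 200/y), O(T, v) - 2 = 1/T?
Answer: -5/177803 ≈ -2.8121e-5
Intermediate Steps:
O(T, v) = 2 + 1/T
g(y) = -360/y + 9*y/5 (g(y) = (2 + 1/(-5))*(y - 200/y) = (2 - 1/5)*(y - 200/y) = 9*(y - 200/y)/5 = -360/y + 9*y/5)
1/(-35569 + g(-12)) = 1/(-35569 + (-360/(-12) + (9/5)*(-12))) = 1/(-35569 + (-360*(-1/12) - 108/5)) = 1/(-35569 + (30 - 108/5)) = 1/(-35569 + 42/5) = 1/(-177803/5) = -5/177803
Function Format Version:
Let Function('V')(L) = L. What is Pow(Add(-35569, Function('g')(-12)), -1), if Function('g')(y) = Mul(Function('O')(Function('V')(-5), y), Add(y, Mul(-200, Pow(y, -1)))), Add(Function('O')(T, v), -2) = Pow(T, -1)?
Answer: Rational(-5, 177803) ≈ -2.8121e-5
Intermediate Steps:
Function('O')(T, v) = Add(2, Pow(T, -1))
Function('g')(y) = Add(Mul(-360, Pow(y, -1)), Mul(Rational(9, 5), y)) (Function('g')(y) = Mul(Add(2, Pow(-5, -1)), Add(y, Mul(-200, Pow(y, -1)))) = Mul(Add(2, Rational(-1, 5)), Add(y, Mul(-200, Pow(y, -1)))) = Mul(Rational(9, 5), Add(y, Mul(-200, Pow(y, -1)))) = Add(Mul(-360, Pow(y, -1)), Mul(Rational(9, 5), y)))
Pow(Add(-35569, Function('g')(-12)), -1) = Pow(Add(-35569, Add(Mul(-360, Pow(-12, -1)), Mul(Rational(9, 5), -12))), -1) = Pow(Add(-35569, Add(Mul(-360, Rational(-1, 12)), Rational(-108, 5))), -1) = Pow(Add(-35569, Add(30, Rational(-108, 5))), -1) = Pow(Add(-35569, Rational(42, 5)), -1) = Pow(Rational(-177803, 5), -1) = Rational(-5, 177803)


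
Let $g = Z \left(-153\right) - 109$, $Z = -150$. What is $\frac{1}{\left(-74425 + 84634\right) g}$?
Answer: $\frac{1}{233183769} \approx 4.2885 \cdot 10^{-9}$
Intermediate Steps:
$g = 22841$ ($g = \left(-150\right) \left(-153\right) - 109 = 22950 - 109 = 22841$)
$\frac{1}{\left(-74425 + 84634\right) g} = \frac{1}{\left(-74425 + 84634\right) 22841} = \frac{1}{10209} \cdot \frac{1}{22841} = \frac{1}{233183769}$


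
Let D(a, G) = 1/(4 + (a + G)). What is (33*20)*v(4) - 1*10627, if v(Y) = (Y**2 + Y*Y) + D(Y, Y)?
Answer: 10548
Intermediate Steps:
D(a, G) = 1/(4 + G + a) (D(a, G) = 1/(4 + (G + a)) = 1/(4 + G + a))
v(Y) = 1/(4 + 2*Y) + 2*Y**2 (v(Y) = (Y**2 + Y*Y) + 1/(4 + Y + Y) = (Y**2 + Y**2) + 1/(4 + 2*Y) = 2*Y**2 + 1/(4 + 2*Y) = 1/(4 + 2*Y) + 2*Y**2)
(33*20)*v(4) - 1*10627 = (33*20)*((1 + 4*4**2*(2 + 4))/(2*(2 + 4))) - 1*10627 = 660*((1/2)*(1 + 4*16*6)/6) - 10627 = 660*((1/2)*(1/6)*(1 + 384)) - 10627 = 660*((1/2)*(1/6)*385) - 10627 = 660*(385/12) - 10627 = 21175 - 10627 = 10548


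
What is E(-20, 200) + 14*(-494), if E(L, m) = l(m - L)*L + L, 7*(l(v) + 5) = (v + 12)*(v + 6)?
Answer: -1096492/7 ≈ -1.5664e+5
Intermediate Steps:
l(v) = -5 + (6 + v)*(12 + v)/7 (l(v) = -5 + ((v + 12)*(v + 6))/7 = -5 + ((12 + v)*(6 + v))/7 = -5 + ((6 + v)*(12 + v))/7 = -5 + (6 + v)*(12 + v)/7)
E(L, m) = L + L*(37/7 - 18*L/7 + (m - L)**2/7 + 18*m/7) (E(L, m) = (37/7 + (m - L)**2/7 + 18*(m - L)/7)*L + L = (37/7 + (m - L)**2/7 + (-18*L/7 + 18*m/7))*L + L = (37/7 - 18*L/7 + (m - L)**2/7 + 18*m/7)*L + L = L*(37/7 - 18*L/7 + (m - L)**2/7 + 18*m/7) + L = L + L*(37/7 - 18*L/7 + (m - L)**2/7 + 18*m/7))
E(-20, 200) + 14*(-494) = (1/7)*(-20)*(44 + (-20 - 1*200)**2 - 18*(-20) + 18*200) + 14*(-494) = (1/7)*(-20)*(44 + (-20 - 200)**2 + 360 + 3600) - 6916 = (1/7)*(-20)*(44 + (-220)**2 + 360 + 3600) - 6916 = (1/7)*(-20)*(44 + 48400 + 360 + 3600) - 6916 = (1/7)*(-20)*52404 - 6916 = -1048080/7 - 6916 = -1096492/7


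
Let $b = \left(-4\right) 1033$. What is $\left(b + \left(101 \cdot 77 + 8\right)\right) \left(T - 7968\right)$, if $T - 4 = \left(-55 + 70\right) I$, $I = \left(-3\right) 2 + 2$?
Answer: $-29311672$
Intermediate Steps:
$I = -4$ ($I = -6 + 2 = -4$)
$T = -56$ ($T = 4 + \left(-55 + 70\right) \left(-4\right) = 4 + 15 \left(-4\right) = 4 - 60 = -56$)
$b = -4132$
$\left(b + \left(101 \cdot 77 + 8\right)\right) \left(T - 7968\right) = \left(-4132 + \left(101 \cdot 77 + 8\right)\right) \left(-56 - 7968\right) = \left(-4132 + \left(7777 + 8\right)\right) \left(-8024\right) = \left(-4132 + 7785\right) \left(-8024\right) = 3653 \left(-8024\right) = -29311672$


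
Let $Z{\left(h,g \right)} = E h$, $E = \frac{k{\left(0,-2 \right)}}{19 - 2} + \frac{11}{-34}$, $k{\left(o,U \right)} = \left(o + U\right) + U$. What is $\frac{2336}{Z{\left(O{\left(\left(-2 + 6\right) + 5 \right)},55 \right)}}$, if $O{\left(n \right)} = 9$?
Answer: $- \frac{79424}{171} \approx -464.47$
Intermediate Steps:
$k{\left(o,U \right)} = o + 2 U$ ($k{\left(o,U \right)} = \left(U + o\right) + U = o + 2 U$)
$E = - \frac{19}{34}$ ($E = \frac{0 + 2 \left(-2\right)}{19 - 2} + \frac{11}{-34} = \frac{0 - 4}{19 - 2} + 11 \left(- \frac{1}{34}\right) = - \frac{4}{17} - \frac{11}{34} = - \frac{19}{34} \approx -0.55882$)
$Z{\left(h,g \right)} = - \frac{19 h}{34}$
$\frac{2336}{Z{\left(O{\left(\left(-2 + 6\right) + 5 \right)},55 \right)}} = \frac{2336}{\left(- \frac{19}{34}\right) 9} = \frac{2336}{- \frac{171}{34}} = 2336 \left(- \frac{34}{171}\right) = - \frac{79424}{171}$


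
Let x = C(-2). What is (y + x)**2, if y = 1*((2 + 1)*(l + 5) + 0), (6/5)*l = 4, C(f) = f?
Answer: 529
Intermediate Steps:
x = -2
l = 10/3 (l = (5/6)*4 = 10/3 ≈ 3.3333)
y = 25 (y = 1*((2 + 1)*(10/3 + 5) + 0) = 1*(3*(25/3) + 0) = 1*(25 + 0) = 1*25 = 25)
(y + x)**2 = (25 - 2)**2 = 23**2 = 529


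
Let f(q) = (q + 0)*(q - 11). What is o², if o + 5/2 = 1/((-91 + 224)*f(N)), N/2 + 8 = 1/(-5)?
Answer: 3488079169600/558100137721 ≈ 6.2499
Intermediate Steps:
N = -82/5 (N = -16 + 2/(-5) = -16 + 2*(-⅕) = -16 - ⅖ = -82/5 ≈ -16.400)
f(q) = q*(-11 + q)
o = -1867640/747061 (o = -5/2 + 1/((-91 + 224)*((-82*(-11 - 82/5)/5))) = -5/2 + 1/(133*((-82/5*(-137/5)))) = -5/2 + 1/(133*(11234/25)) = -5/2 + (1/133)*(25/11234) = -5/2 + 25/1494122 = -1867640/747061 ≈ -2.5000)
o² = (-1867640/747061)² = 3488079169600/558100137721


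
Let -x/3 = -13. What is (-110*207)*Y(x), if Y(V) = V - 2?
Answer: -842490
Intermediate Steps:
x = 39 (x = -3*(-13) = 39)
Y(V) = -2 + V
(-110*207)*Y(x) = (-110*207)*(-2 + 39) = -22770*37 = -842490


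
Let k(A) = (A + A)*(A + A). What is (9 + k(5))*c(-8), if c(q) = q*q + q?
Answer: 6104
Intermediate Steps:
c(q) = q + q**2 (c(q) = q**2 + q = q + q**2)
k(A) = 4*A**2 (k(A) = (2*A)*(2*A) = 4*A**2)
(9 + k(5))*c(-8) = (9 + 4*5**2)*(-8*(1 - 8)) = (9 + 4*25)*(-8*(-7)) = (9 + 100)*56 = 109*56 = 6104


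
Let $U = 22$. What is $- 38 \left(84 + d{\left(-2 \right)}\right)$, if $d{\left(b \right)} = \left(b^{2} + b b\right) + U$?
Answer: $-4332$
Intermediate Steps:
$d{\left(b \right)} = 22 + 2 b^{2}$ ($d{\left(b \right)} = \left(b^{2} + b b\right) + 22 = \left(b^{2} + b^{2}\right) + 22 = 2 b^{2} + 22 = 22 + 2 b^{2}$)
$- 38 \left(84 + d{\left(-2 \right)}\right) = - 38 \left(84 + \left(22 + 2 \left(-2\right)^{2}\right)\right) = - 38 \left(84 + \left(22 + 2 \cdot 4\right)\right) = - 38 \left(84 + \left(22 + 8\right)\right) = - 38 \left(84 + 30\right) = \left(-38\right) 114 = -4332$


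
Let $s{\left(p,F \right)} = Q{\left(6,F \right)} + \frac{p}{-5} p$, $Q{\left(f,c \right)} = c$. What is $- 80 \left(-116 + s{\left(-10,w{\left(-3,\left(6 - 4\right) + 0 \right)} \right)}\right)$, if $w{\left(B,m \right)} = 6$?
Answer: $10400$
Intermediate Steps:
$s{\left(p,F \right)} = F - \frac{p^{2}}{5}$ ($s{\left(p,F \right)} = F + \frac{p}{-5} p = F + p \left(- \frac{1}{5}\right) p = F + - \frac{p}{5} p = F - \frac{p^{2}}{5}$)
$- 80 \left(-116 + s{\left(-10,w{\left(-3,\left(6 - 4\right) + 0 \right)} \right)}\right) = - 80 \left(-116 + \left(6 - \frac{\left(-10\right)^{2}}{5}\right)\right) = - 80 \left(-116 + \left(6 - 20\right)\right) = - 80 \left(-116 - 14\right) = \left(-80\right) \left(-130\right) = 10400$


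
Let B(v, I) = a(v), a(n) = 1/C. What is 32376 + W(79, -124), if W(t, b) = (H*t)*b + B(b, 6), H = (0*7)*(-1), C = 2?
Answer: 64753/2 ≈ 32377.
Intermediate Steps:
a(n) = 1/2
H = 0 (H = 0*(-1) = 0)
B(v, I) = 1/2
W(t, b) = 1/2 (W(t, b) = (0*t)*b + 1/2 = 0*b + 1/2 = 0 + 1/2 = 1/2)
32376 + W(79, -124) = 32376 + 1/2 = 64753/2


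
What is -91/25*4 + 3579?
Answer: 89111/25 ≈ 3564.4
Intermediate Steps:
-91/25*4 + 3579 = -364/25 + 3579 = 89111/25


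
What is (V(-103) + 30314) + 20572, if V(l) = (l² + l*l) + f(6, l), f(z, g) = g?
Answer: 72001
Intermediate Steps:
V(l) = l + 2*l² (V(l) = (l² + l*l) + l = (l² + l²) + l = 2*l² + l = l + 2*l²)
(V(-103) + 30314) + 20572 = (-103*(1 + 2*(-103)) + 30314) + 20572 = (-103*(1 - 206) + 30314) + 20572 = (-103*(-205) + 30314) + 20572 = (21115 + 30314) + 20572 = 51429 + 20572 = 72001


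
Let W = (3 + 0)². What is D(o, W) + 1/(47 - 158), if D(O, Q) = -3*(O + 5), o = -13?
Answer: 2663/111 ≈ 23.991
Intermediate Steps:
W = 9 (W = 3² = 9)
D(O, Q) = -15 - 3*O (D(O, Q) = -3*(5 + O) = -15 - 3*O)
D(o, W) + 1/(47 - 158) = (-15 - 3*(-13)) + 1/(47 - 158) = (-15 + 39) + 1/(-111) = 24 - 1/111 = 2663/111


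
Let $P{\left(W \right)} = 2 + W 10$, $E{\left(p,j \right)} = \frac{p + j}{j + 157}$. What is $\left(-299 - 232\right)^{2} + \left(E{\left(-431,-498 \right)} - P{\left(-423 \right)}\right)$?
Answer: $\frac{97591378}{341} \approx 2.8619 \cdot 10^{5}$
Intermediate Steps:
$E{\left(p,j \right)} = \frac{j + p}{157 + j}$
$P{\left(W \right)} = 2 + 10 W$
$\left(-299 - 232\right)^{2} + \left(E{\left(-431,-498 \right)} - P{\left(-423 \right)}\right) = \left(-299 - 232\right)^{2} - \left(2 - 4230 - \frac{-498 - 431}{157 - 498}\right) = \left(-531\right)^{2} + \left(\frac{1}{-341} \left(-929\right) - \left(2 - 4230\right)\right) = 281961 - - \frac{1442677}{341} = 281961 + \left(\frac{929}{341} + 4228\right) = 281961 + \frac{1442677}{341} = \frac{97591378}{341}$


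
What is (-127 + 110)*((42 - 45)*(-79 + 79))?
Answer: 0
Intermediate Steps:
(-127 + 110)*((42 - 45)*(-79 + 79)) = -(-51)*0 = -17*0 = 0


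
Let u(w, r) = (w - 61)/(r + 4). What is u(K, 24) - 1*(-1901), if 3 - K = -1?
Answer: 53171/28 ≈ 1899.0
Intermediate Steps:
K = 4 (K = 3 - 1*(-1) = 3 + 1 = 4)
u(w, r) = (-61 + w)/(4 + r)
u(K, 24) - 1*(-1901) = (-61 + 4)/(4 + 24) - 1*(-1901) = -57/28 + 1901 = 53171/28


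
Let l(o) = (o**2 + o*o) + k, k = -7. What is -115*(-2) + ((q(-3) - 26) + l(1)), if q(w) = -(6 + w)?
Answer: 196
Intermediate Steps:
q(w) = -6 - w
l(o) = -7 + 2*o**2 (l(o) = (o**2 + o*o) - 7 = (o**2 + o**2) - 7 = 2*o**2 - 7 = -7 + 2*o**2)
-115*(-2) + ((q(-3) - 26) + l(1)) = -115*(-2) + (((-6 - 1*(-3)) - 26) + (-7 + 2*1**2)) = 230 + (((-6 + 3) - 26) + (-7 + 2*1)) = 230 + ((-3 - 26) + (-7 + 2)) = 230 + (-29 - 5) = 230 - 34 = 196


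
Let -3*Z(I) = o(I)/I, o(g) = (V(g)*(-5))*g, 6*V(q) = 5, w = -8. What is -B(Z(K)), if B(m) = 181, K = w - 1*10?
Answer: -181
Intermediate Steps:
V(q) = ⅚ (V(q) = (⅙)*5 = ⅚)
K = -18 (K = -8 - 1*10 = -8 - 10 = -18)
o(g) = -25*g/6 (o(g) = ((⅚)*(-5))*g = -25*g/6)
Z(I) = 25/18 (Z(I) = -(-25*I/6)/(3*I) = -⅓*(-25/6) = 25/18)
-B(Z(K)) = -1*181 = -181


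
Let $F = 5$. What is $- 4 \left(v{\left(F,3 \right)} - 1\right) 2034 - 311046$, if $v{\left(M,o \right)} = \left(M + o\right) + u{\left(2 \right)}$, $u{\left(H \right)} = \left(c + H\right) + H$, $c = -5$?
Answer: $-359862$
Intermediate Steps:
$u{\left(H \right)} = -5 + 2 H$ ($u{\left(H \right)} = \left(-5 + H\right) + H = -5 + 2 H$)
$v{\left(M,o \right)} = -1 + M + o$ ($v{\left(M,o \right)} = \left(M + o\right) + \left(-5 + 2 \cdot 2\right) = \left(M + o\right) + \left(-5 + 4\right) = \left(M + o\right) - 1 = -1 + M + o$)
$- 4 \left(v{\left(F,3 \right)} - 1\right) 2034 - 311046 = - 4 \left(\left(-1 + 5 + 3\right) - 1\right) 2034 - 311046 = - 4 \left(7 - 1\right) 2034 - 311046 = \left(-4\right) 6 \cdot 2034 - 311046 = \left(-24\right) 2034 - 311046 = -48816 - 311046 = -359862$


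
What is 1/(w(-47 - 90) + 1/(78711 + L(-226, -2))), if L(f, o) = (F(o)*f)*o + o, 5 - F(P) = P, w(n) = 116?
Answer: 81873/9497269 ≈ 0.0086207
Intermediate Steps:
F(P) = 5 - P
L(f, o) = o + f*o*(5 - o) (L(f, o) = ((5 - o)*f)*o + o = (f*(5 - o))*o + o = f*o*(5 - o) + o = o + f*o*(5 - o))
1/(w(-47 - 90) + 1/(78711 + L(-226, -2))) = 1/(116 + 1/(78711 - 1*(-2)*(-1 - 226*(-5 - 2)))) = 1/(116 + 1/(78711 - 1*(-2)*(-1 - 226*(-7)))) = 1/(116 + 1/(78711 - 1*(-2)*(-1 + 1582))) = 1/(116 + 1/(78711 - 1*(-2)*1581)) = 1/(116 + 1/(78711 + 3162)) = 1/(116 + 1/81873) = 1/(9497269/81873) = 81873/9497269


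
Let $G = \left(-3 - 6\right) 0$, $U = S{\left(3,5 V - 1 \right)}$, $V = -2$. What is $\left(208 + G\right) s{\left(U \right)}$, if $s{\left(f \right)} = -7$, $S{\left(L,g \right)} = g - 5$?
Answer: $-1456$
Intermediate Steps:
$S{\left(L,g \right)} = -5 + g$
$U = -16$ ($U = -5 + \left(5 \left(-2\right) - 1\right) = -5 - 11 = -16$)
$G = 0$ ($G = \left(-9\right) 0 = 0$)
$\left(208 + G\right) s{\left(U \right)} = \left(208 + 0\right) \left(-7\right) = 208 \left(-7\right) = -1456$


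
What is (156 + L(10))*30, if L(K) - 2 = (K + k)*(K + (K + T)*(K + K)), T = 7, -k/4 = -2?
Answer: 193740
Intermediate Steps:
k = 8 (k = -4*(-2) = 8)
L(K) = 2 + (8 + K)*(K + 2*K*(7 + K)) (L(K) = 2 + (K + 8)*(K + (K + 7)*(K + K)) = 2 + (8 + K)*(K + (7 + K)*(2*K)) = 2 + (8 + K)*(K + 2*K*(7 + K)))
(156 + L(10))*30 = (156 + (2 + 2*10³ + 31*10² + 120*10))*30 = (156 + (2 + 2*1000 + 31*100 + 1200))*30 = (156 + (2 + 2000 + 3100 + 1200))*30 = (156 + 6302)*30 = 6458*30 = 193740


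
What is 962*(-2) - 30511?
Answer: -32435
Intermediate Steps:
962*(-2) - 30511 = -1924 - 30511 = -32435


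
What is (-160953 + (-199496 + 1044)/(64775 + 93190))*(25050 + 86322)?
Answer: -943882863837028/52655 ≈ -1.7926e+10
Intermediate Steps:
(-160953 + (-199496 + 1044)/(64775 + 93190))*(25050 + 86322) = (-160953 - 198452/157965)*111372 = -25425139097/157965*111372 = -943882863837028/52655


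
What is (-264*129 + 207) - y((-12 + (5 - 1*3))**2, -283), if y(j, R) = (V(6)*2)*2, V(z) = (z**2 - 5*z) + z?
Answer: -33897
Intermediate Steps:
V(z) = z**2 - 4*z
y(j, R) = 48 (y(j, R) = ((6*(-4 + 6))*2)*2 = ((6*2)*2)*2 = (12*2)*2 = 24*2 = 48)
(-264*129 + 207) - y((-12 + (5 - 1*3))**2, -283) = (-264*129 + 207) - 1*48 = (-34056 + 207) - 48 = -33849 - 48 = -33897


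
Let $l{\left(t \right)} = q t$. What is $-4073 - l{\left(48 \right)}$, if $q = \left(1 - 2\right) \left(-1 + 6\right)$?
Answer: $-3833$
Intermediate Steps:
$q = -5$ ($q = \left(1 - 2\right) 5 = \left(-1\right) 5 = -5$)
$l{\left(t \right)} = - 5 t$
$-4073 - l{\left(48 \right)} = -4073 - \left(-5\right) 48 = -4073 - -240 = -4073 + 240 = -3833$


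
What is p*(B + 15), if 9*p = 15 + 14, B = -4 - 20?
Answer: -29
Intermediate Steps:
B = -24
p = 29/9 (p = (15 + 14)/9 = (⅑)*29 = 29/9 ≈ 3.2222)
p*(B + 15) = 29*(-24 + 15)/9 = (29/9)*(-9) = -29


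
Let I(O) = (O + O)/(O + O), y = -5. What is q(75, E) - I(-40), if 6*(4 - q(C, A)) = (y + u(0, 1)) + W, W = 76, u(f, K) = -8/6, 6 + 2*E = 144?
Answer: -155/18 ≈ -8.6111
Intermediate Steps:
E = 69 (E = -3 + (1/2)*144 = -3 + 72 = 69)
u(f, K) = -4/3 (u(f, K) = -8*1/6 = -4/3)
I(O) = 1 (I(O) = (2*O)/((2*O)) = (2*O)*(1/(2*O)) = 1)
q(C, A) = -137/18 (q(C, A) = 4 - ((-5 - 4/3) + 76)/6 = 4 - (-19/3 + 76)/6 = 4 - 1/6*209/3 = 4 - 209/18 = -137/18)
q(75, E) - I(-40) = -137/18 - 1*1 = -137/18 - 1 = -155/18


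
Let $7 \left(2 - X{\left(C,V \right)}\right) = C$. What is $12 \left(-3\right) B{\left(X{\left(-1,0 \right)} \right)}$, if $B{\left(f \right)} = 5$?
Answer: $-180$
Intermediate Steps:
$X{\left(C,V \right)} = 2 - \frac{C}{7}$
$12 \left(-3\right) B{\left(X{\left(-1,0 \right)} \right)} = 12 \left(-3\right) 5 = \left(-36\right) 5 = -180$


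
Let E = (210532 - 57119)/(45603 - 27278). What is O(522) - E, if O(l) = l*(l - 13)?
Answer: 4868762437/18325 ≈ 2.6569e+5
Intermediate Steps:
O(l) = l*(-13 + l)
E = 153413/18325 ≈ 8.3718
O(522) - E = 522*(-13 + 522) - 1*153413/18325 = 522*509 - 153413/18325 = 265698 - 153413/18325 = 4868762437/18325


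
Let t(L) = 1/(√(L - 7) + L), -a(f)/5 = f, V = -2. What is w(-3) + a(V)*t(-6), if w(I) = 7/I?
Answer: -523/147 - 10*I*√13/49 ≈ -3.5578 - 0.73583*I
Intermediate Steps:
a(f) = -5*f
t(L) = 1/(L + √(-7 + L)) (t(L) = 1/(√(-7 + L) + L) = 1/(L + √(-7 + L)))
w(-3) + a(V)*t(-6) = 7/(-3) + (-5*(-2))/(-6 + √(-7 - 6)) = 7*(-⅓) + 10/(-6 + √(-13)) = -7/3 + 10/(-6 + I*√13)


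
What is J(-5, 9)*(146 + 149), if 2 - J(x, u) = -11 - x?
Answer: 2360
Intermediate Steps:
J(x, u) = 13 + x (J(x, u) = 2 - (-11 - x) = 2 + (11 + x) = 13 + x)
J(-5, 9)*(146 + 149) = (13 - 5)*(146 + 149) = 8*295 = 2360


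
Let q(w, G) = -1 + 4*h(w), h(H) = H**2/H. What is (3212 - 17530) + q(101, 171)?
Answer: -13915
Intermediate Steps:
h(H) = H
q(w, G) = -1 + 4*w
(3212 - 17530) + q(101, 171) = (3212 - 17530) + (-1 + 4*101) = -14318 + (-1 + 404) = -14318 + 403 = -13915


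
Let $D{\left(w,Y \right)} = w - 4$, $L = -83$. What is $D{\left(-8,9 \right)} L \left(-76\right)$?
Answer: $-75696$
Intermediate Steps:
$D{\left(w,Y \right)} = -4 + w$ ($D{\left(w,Y \right)} = w - 4 = -4 + w$)
$D{\left(-8,9 \right)} L \left(-76\right) = \left(-4 - 8\right) \left(-83\right) \left(-76\right) = \left(-12\right) \left(-83\right) \left(-76\right) = 996 \left(-76\right) = -75696$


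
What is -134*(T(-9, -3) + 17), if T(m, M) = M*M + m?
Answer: -2278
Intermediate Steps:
T(m, M) = m + M**2 (T(m, M) = M**2 + m = m + M**2)
-134*(T(-9, -3) + 17) = -134*((-9 + (-3)**2) + 17) = -134*((-9 + 9) + 17) = -134*(0 + 17) = -134*17 = -2278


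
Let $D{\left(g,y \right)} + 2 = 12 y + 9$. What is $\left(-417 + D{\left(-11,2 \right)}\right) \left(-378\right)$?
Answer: $145908$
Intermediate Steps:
$D{\left(g,y \right)} = 7 + 12 y$ ($D{\left(g,y \right)} = -2 + \left(12 y + 9\right) = -2 + \left(9 + 12 y\right) = 7 + 12 y$)
$\left(-417 + D{\left(-11,2 \right)}\right) \left(-378\right) = \left(-417 + \left(7 + 12 \cdot 2\right)\right) \left(-378\right) = \left(-417 + \left(7 + 24\right)\right) \left(-378\right) = \left(-417 + 31\right) \left(-378\right) = \left(-386\right) \left(-378\right) = 145908$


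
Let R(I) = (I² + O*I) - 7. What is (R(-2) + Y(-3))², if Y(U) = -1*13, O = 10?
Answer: 1296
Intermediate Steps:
Y(U) = -13
R(I) = -7 + I² + 10*I (R(I) = (I² + 10*I) - 7 = -7 + I² + 10*I)
(R(-2) + Y(-3))² = ((-7 + (-2)² + 10*(-2)) - 13)² = ((-7 + 4 - 20) - 13)² = (-23 - 13)² = (-36)² = 1296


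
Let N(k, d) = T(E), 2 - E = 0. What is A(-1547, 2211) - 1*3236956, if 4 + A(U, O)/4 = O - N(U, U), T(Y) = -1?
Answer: -3228124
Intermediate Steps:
E = 2 (E = 2 - 1*0 = 2 + 0 = 2)
N(k, d) = -1
A(U, O) = -12 + 4*O (A(U, O) = -16 + 4*(O - 1*(-1)) = -16 + 4*(O + 1) = -16 + 4*(1 + O) = -16 + (4 + 4*O) = -12 + 4*O)
A(-1547, 2211) - 1*3236956 = (-12 + 4*2211) - 1*3236956 = (-12 + 8844) - 3236956 = 8832 - 3236956 = -3228124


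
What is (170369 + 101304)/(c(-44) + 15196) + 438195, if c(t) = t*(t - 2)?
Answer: 7545989573/17220 ≈ 4.3821e+5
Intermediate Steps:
c(t) = t*(-2 + t)
(170369 + 101304)/(c(-44) + 15196) + 438195 = (170369 + 101304)/(-44*(-2 - 44) + 15196) + 438195 = 271673/(-44*(-46) + 15196) + 438195 = 271673/(2024 + 15196) + 438195 = 271673/17220 + 438195 = 7545989573/17220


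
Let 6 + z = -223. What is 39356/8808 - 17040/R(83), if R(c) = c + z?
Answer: 19479287/160746 ≈ 121.18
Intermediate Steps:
z = -229 (z = -6 - 223 = -229)
R(c) = -229 + c (R(c) = c - 229 = -229 + c)
39356/8808 - 17040/R(83) = 39356/8808 - 17040/(-229 + 83) = 39356*(1/8808) - 17040/(-146) = 9839/2202 - 17040*(-1/146) = 9839/2202 + 8520/73 = 19479287/160746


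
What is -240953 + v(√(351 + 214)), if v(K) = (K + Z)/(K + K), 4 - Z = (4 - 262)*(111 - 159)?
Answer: -481905/2 - 1238*√565/113 ≈ -2.4121e+5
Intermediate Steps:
Z = -12380 (Z = 4 - (4 - 262)*(111 - 159) = 4 - (-258)*(-48) = 4 - 1*12384 = 4 - 12384 = -12380)
v(K) = (-12380 + K)/(2*K) (v(K) = (K - 12380)/(K + K) = (-12380 + K)/((2*K)) = (-12380 + K)*(1/(2*K)) = (-12380 + K)/(2*K))
-240953 + v(√(351 + 214)) = -240953 + (-12380 + √(351 + 214))/(2*(√(351 + 214))) = -240953 + (-12380 + √565)/(2*(√565)) = -240953 + (√565/565)*(-12380 + √565)/2 = -240953 + √565*(-12380 + √565)/1130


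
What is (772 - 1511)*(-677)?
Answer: 500303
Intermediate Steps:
(772 - 1511)*(-677) = -739*(-677) = 500303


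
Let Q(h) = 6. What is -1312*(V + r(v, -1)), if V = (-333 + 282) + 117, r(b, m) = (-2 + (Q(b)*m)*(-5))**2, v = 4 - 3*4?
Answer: -1115200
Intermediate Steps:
v = -8 (v = 4 - 12 = -8)
r(b, m) = (-2 - 30*m)**2 (r(b, m) = (-2 + (6*m)*(-5))**2 = (-2 - 30*m)**2)
V = 66 (V = -51 + 117 = 66)
-1312*(V + r(v, -1)) = -1312*(66 + 4*(1 + 15*(-1))**2) = -1312*(66 + 4*(1 - 15)**2) = -1312*(66 + 4*(-14)**2) = -1312*(66 + 4*196) = -1312*(66 + 784) = -1312*850 = -1115200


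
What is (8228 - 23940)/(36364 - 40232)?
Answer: 3928/967 ≈ 4.0620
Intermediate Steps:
(8228 - 23940)/(36364 - 40232) = -15712/(-3868) = -15712*(-1/3868) = 3928/967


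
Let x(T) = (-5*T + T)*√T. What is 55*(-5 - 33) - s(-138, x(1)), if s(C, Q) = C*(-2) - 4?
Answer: -2362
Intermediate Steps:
x(T) = -4*T^(3/2) (x(T) = (-4*T)*√T = -4*T^(3/2))
s(C, Q) = -4 - 2*C (s(C, Q) = -2*C - 4 = -4 - 2*C)
55*(-5 - 33) - s(-138, x(1)) = 55*(-5 - 33) - (-4 - 2*(-138)) = 55*(-38) - (-4 + 276) = -2090 - 1*272 = -2090 - 272 = -2362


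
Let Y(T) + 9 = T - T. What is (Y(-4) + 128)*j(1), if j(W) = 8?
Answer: 952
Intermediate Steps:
Y(T) = -9 (Y(T) = -9 + (T - T) = -9 + 0 = -9)
(Y(-4) + 128)*j(1) = (-9 + 128)*8 = 119*8 = 952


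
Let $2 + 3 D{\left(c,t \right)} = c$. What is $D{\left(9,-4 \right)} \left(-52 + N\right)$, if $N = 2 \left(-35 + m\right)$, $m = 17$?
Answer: $- \frac{616}{3} \approx -205.33$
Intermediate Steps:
$D{\left(c,t \right)} = - \frac{2}{3} + \frac{c}{3}$
$N = -36$ ($N = 2 \left(-35 + 17\right) = 2 \left(-18\right) = -36$)
$D{\left(9,-4 \right)} \left(-52 + N\right) = \left(- \frac{2}{3} + \frac{1}{3} \cdot 9\right) \left(-52 - 36\right) = \left(- \frac{2}{3} + 3\right) \left(-88\right) = \frac{7}{3} \left(-88\right) = - \frac{616}{3}$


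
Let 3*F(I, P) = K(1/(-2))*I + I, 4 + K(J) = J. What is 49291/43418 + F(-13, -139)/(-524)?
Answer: 75509933/68253096 ≈ 1.1063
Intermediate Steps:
K(J) = -4 + J
F(I, P) = -7*I/6 (F(I, P) = ((-4 + 1/(-2))*I + I)/3 = ((-4 - 1/2)*I + I)/3 = (-9*I/2 + I)/3 = (-7*I/2)/3 = -7*I/6)
49291/43418 + F(-13, -139)/(-524) = 49291/43418 - 7/6*(-13)/(-524) = 49291*(1/43418) + (91/6)*(-1/524) = 49291/43418 - 91/3144 = 75509933/68253096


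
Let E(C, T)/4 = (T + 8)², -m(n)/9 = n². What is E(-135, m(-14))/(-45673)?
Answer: -12334144/45673 ≈ -270.05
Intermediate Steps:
m(n) = -9*n²
E(C, T) = 4*(8 + T)² (E(C, T) = 4*(T + 8)² = 4*(8 + T)²)
E(-135, m(-14))/(-45673) = (4*(8 - 9*(-14)²)²)/(-45673) = (4*(8 - 9*196)²)*(-1/45673) = (4*(8 - 1764)²)*(-1/45673) = (4*(-1756)²)*(-1/45673) = (4*3083536)*(-1/45673) = 12334144*(-1/45673) = -12334144/45673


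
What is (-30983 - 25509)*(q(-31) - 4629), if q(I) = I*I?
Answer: 207212656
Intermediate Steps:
q(I) = I²
(-30983 - 25509)*(q(-31) - 4629) = (-30983 - 25509)*((-31)² - 4629) = -56492*(961 - 4629) = -56492*(-3668) = 207212656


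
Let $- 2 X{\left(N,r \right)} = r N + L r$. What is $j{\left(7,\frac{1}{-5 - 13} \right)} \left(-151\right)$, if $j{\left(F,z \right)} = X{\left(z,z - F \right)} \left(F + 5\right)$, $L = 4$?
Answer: $- \frac{1361567}{54} \approx -25214.0$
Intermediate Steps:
$X{\left(N,r \right)} = - 2 r - \frac{N r}{2}$ ($X{\left(N,r \right)} = - \frac{r N + 4 r}{2} = - \frac{N r + 4 r}{2} = - \frac{4 r + N r}{2} = - 2 r - \frac{N r}{2}$)
$j{\left(F,z \right)} = - \frac{\left(4 + z\right) \left(5 + F\right) \left(z - F\right)}{2}$ ($j{\left(F,z \right)} = - \frac{\left(z - F\right) \left(4 + z\right)}{2} \left(F + 5\right) = - \frac{\left(4 + z\right) \left(z - F\right)}{2} \left(5 + F\right) = - \frac{\left(4 + z\right) \left(5 + F\right) \left(z - F\right)}{2}$)
$j{\left(7,\frac{1}{-5 - 13} \right)} \left(-151\right) = \frac{\left(4 + \frac{1}{-5 - 13}\right) \left(5 + 7\right) \left(7 - \frac{1}{-5 - 13}\right)}{2} \left(-151\right) = \frac{1}{2} \left(4 + \frac{1}{-18}\right) 12 \left(7 - \frac{1}{-18}\right) \left(-151\right) = \frac{1}{2} \left(4 - \frac{1}{18}\right) 12 \left(7 - - \frac{1}{18}\right) \left(-151\right) = \frac{1}{2} \cdot \frac{71}{18} \cdot 12 \left(7 + \frac{1}{18}\right) \left(-151\right) = \frac{1}{2} \cdot \frac{71}{18} \cdot 12 \cdot \frac{127}{18} \left(-151\right) = \frac{9017}{54} \left(-151\right) = - \frac{1361567}{54}$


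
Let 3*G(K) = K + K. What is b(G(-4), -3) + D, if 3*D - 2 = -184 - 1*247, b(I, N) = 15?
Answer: -128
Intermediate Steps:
G(K) = 2*K/3 (G(K) = (K + K)/3 = (2*K)/3 = 2*K/3)
D = -143 (D = ⅔ + (-184 - 1*247)/3 = ⅔ + (-184 - 247)/3 = ⅔ + (⅓)*(-431) = ⅔ - 431/3 = -143)
b(G(-4), -3) + D = 15 - 143 = -128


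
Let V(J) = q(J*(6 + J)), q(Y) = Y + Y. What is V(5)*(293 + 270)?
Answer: 61930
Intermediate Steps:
q(Y) = 2*Y
V(J) = 2*J*(6 + J) (V(J) = 2*(J*(6 + J)) = 2*J*(6 + J))
V(5)*(293 + 270) = (2*5*(6 + 5))*(293 + 270) = (2*5*11)*563 = 110*563 = 61930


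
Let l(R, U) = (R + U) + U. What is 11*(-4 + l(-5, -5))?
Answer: -209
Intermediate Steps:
l(R, U) = R + 2*U
11*(-4 + l(-5, -5)) = 11*(-4 + (-5 + 2*(-5))) = 11*(-4 + (-5 - 10)) = 11*(-4 - 15) = 11*(-19) = -209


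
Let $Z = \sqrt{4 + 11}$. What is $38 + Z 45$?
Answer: $38 + 45 \sqrt{15} \approx 212.28$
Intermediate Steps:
$Z = \sqrt{15} \approx 3.873$
$38 + Z 45 = 38 + \sqrt{15} \cdot 45 = 38 + 45 \sqrt{15}$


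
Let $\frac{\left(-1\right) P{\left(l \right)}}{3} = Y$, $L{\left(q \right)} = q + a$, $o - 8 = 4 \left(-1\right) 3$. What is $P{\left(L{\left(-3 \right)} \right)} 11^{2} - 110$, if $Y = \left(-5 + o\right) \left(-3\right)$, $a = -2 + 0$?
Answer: $-9911$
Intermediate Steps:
$o = -4$ ($o = 8 + 4 \left(-1\right) 3 = 8 - 12 = -4$)
$a = -2$
$Y = 27$ ($Y = \left(-5 - 4\right) \left(-3\right) = \left(-9\right) \left(-3\right) = 27$)
$L{\left(q \right)} = -2 + q$ ($L{\left(q \right)} = q - 2 = -2 + q$)
$P{\left(l \right)} = -81$ ($P{\left(l \right)} = \left(-3\right) 27 = -81$)
$P{\left(L{\left(-3 \right)} \right)} 11^{2} - 110 = - 81 \cdot 11^{2} - 110 = \left(-81\right) 121 - 110 = -9801 - 110 = -9911$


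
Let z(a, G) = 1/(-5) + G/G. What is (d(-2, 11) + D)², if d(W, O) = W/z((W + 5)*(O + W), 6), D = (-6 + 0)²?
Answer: 4489/4 ≈ 1122.3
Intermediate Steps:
z(a, G) = ⅘ (z(a, G) = 1*(-⅕) + 1 = -⅕ + 1 = ⅘)
D = 36 (D = (-6)² = 36)
d(W, O) = 5*W/4 (d(W, O) = W/(⅘) = W*(5/4) = 5*W/4)
(d(-2, 11) + D)² = ((5/4)*(-2) + 36)² = (-5/2 + 36)² = (67/2)² = 4489/4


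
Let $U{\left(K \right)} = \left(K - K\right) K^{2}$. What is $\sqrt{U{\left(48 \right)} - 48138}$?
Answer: $i \sqrt{48138} \approx 219.4 i$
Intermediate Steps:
$U{\left(K \right)} = 0$ ($U{\left(K \right)} = 0 K^{2} = 0$)
$\sqrt{U{\left(48 \right)} - 48138} = \sqrt{0 - 48138} = \sqrt{-48138} = i \sqrt{48138}$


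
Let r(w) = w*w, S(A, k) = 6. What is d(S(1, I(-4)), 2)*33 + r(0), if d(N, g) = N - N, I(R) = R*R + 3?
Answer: 0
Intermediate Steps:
I(R) = 3 + R**2 (I(R) = R**2 + 3 = 3 + R**2)
r(w) = w**2
d(N, g) = 0
d(S(1, I(-4)), 2)*33 + r(0) = 0*33 + 0**2 = 0 + 0 = 0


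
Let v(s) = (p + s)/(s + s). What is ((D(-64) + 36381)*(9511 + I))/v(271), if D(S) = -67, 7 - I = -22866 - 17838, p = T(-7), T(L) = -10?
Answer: 988478845736/261 ≈ 3.7873e+9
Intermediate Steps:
p = -10
I = 40711 (I = 7 - (-22866 - 17838) = 7 - 1*(-40704) = 7 + 40704 = 40711)
v(s) = (-10 + s)/(2*s) (v(s) = (-10 + s)/(s + s) = (-10 + s)/((2*s)) = (-10 + s)*(1/(2*s)) = (-10 + s)/(2*s))
((D(-64) + 36381)*(9511 + I))/v(271) = ((-67 + 36381)*(9511 + 40711))/(((1/2)*(-10 + 271)/271)) = (36314*50222)/(((1/2)*(1/271)*261)) = 1823761708/(261/542) = 1823761708*(542/261) = 988478845736/261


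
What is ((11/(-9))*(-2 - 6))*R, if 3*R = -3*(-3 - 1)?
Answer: 352/9 ≈ 39.111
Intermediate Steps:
R = 4 (R = (-3*(-3 - 1))/3 = (-3*(-4))/3 = (1/3)*12 = 4)
((11/(-9))*(-2 - 6))*R = ((11/(-9))*(-2 - 6))*4 = ((11*(-1/9))*(-8))*4 = -11/9*(-8)*4 = (88/9)*4 = 352/9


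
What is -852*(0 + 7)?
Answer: -5964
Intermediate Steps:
-852*(0 + 7) = -852*7 = -284*21 = -5964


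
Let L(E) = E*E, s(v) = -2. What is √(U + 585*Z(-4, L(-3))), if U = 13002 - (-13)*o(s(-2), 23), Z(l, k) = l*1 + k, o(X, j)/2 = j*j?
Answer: √29681 ≈ 172.28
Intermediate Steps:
L(E) = E²
o(X, j) = 2*j² (o(X, j) = 2*(j*j) = 2*j²)
Z(l, k) = k + l (Z(l, k) = l + k = k + l)
U = 26756 (U = 13002 - (-13)*2*23² = 13002 - (-13)*2*529 = 13002 - (-13)*1058 = 13002 - 1*(-13754) = 13002 + 13754 = 26756)
√(U + 585*Z(-4, L(-3))) = √(26756 + 585*((-3)² - 4)) = √(26756 + 585*(9 - 4)) = √(26756 + 585*5) = √(26756 + 2925) = √29681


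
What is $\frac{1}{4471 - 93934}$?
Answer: $- \frac{1}{89463} \approx -1.1178 \cdot 10^{-5}$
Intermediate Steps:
$\frac{1}{4471 - 93934} = \frac{1}{-89463} = - \frac{1}{89463}$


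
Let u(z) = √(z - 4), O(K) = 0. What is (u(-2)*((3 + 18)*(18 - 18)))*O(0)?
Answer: 0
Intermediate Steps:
u(z) = √(-4 + z)
(u(-2)*((3 + 18)*(18 - 18)))*O(0) = (√(-4 - 2)*((3 + 18)*(18 - 18)))*0 = (√(-6)*(21*0))*0 = ((I*√6)*0)*0 = 0*0 = 0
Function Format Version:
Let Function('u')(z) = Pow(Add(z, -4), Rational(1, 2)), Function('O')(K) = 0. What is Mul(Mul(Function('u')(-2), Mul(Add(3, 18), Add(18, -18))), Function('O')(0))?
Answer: 0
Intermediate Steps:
Function('u')(z) = Pow(Add(-4, z), Rational(1, 2))
Mul(Mul(Function('u')(-2), Mul(Add(3, 18), Add(18, -18))), Function('O')(0)) = Mul(Mul(Pow(Add(-4, -2), Rational(1, 2)), Mul(Add(3, 18), Add(18, -18))), 0) = Mul(Mul(Pow(-6, Rational(1, 2)), Mul(21, 0)), 0) = Mul(Mul(Mul(I, Pow(6, Rational(1, 2))), 0), 0) = Mul(0, 0) = 0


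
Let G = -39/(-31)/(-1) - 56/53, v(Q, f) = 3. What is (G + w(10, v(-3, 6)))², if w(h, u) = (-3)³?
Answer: 2319770896/2699449 ≈ 859.35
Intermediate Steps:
w(h, u) = -27
G = -3803/1643 (G = -39*(-1/31)*(-1) - 56*1/53 = (39/31)*(-1) - 56/53 = -39/31 - 56/53 = -3803/1643 ≈ -2.3147)
(G + w(10, v(-3, 6)))² = (-3803/1643 - 27)² = (-48164/1643)² = 2319770896/2699449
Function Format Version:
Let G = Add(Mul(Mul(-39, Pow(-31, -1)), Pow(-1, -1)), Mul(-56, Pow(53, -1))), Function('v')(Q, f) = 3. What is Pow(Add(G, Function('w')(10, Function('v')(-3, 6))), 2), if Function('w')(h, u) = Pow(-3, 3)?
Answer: Rational(2319770896, 2699449) ≈ 859.35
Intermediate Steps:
Function('w')(h, u) = -27
G = Rational(-3803, 1643) (G = Add(Mul(Mul(-39, Rational(-1, 31)), -1), Mul(-56, Rational(1, 53))) = Add(Mul(Rational(39, 31), -1), Rational(-56, 53)) = Add(Rational(-39, 31), Rational(-56, 53)) = Rational(-3803, 1643) ≈ -2.3147)
Pow(Add(G, Function('w')(10, Function('v')(-3, 6))), 2) = Pow(Add(Rational(-3803, 1643), -27), 2) = Pow(Rational(-48164, 1643), 2) = Rational(2319770896, 2699449)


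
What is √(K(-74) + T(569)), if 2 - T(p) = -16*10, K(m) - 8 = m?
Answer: 4*√6 ≈ 9.7980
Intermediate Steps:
K(m) = 8 + m
T(p) = 162 (T(p) = 2 - (-16)*10 = 2 - 1*(-160) = 2 + 160 = 162)
√(K(-74) + T(569)) = √((8 - 74) + 162) = √(-66 + 162) = √96 = 4*√6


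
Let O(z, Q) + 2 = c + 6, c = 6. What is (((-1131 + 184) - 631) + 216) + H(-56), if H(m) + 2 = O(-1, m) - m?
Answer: -1298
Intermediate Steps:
O(z, Q) = 10 (O(z, Q) = -2 + (6 + 6) = -2 + 12 = 10)
H(m) = 8 - m (H(m) = -2 + (10 - m) = 8 - m)
(((-1131 + 184) - 631) + 216) + H(-56) = (((-1131 + 184) - 631) + 216) + (8 - 1*(-56)) = ((-947 - 631) + 216) + (8 + 56) = (-1578 + 216) + 64 = -1362 + 64 = -1298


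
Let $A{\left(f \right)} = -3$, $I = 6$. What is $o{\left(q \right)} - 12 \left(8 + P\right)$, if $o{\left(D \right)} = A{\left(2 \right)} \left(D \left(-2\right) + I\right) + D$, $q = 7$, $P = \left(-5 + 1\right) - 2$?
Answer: $7$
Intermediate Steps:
$P = -6$ ($P = -4 - 2 = -6$)
$o{\left(D \right)} = -18 + 7 D$ ($o{\left(D \right)} = - 3 \left(D \left(-2\right) + 6\right) + D = - 3 \left(- 2 D + 6\right) + D = - 3 \left(6 - 2 D\right) + D = \left(-18 + 6 D\right) + D = -18 + 7 D$)
$o{\left(q \right)} - 12 \left(8 + P\right) = \left(-18 + 7 \cdot 7\right) - 12 \left(8 - 6\right) = \left(-18 + 49\right) - 12 \cdot 2 = 31 - 24 = 7$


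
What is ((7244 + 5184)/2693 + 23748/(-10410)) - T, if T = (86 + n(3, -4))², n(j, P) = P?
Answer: -31406011334/4672355 ≈ -6721.7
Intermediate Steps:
T = 6724 (T = (86 - 4)² = 82² = 6724)
((7244 + 5184)/2693 + 23748/(-10410)) - T = ((7244 + 5184)/2693 + 23748/(-10410)) - 1*6724 = (12428*(1/2693) + 23748*(-1/10410)) - 6724 = (12428/2693 - 3958/1735) - 6724 = 10903686/4672355 - 6724 = -31406011334/4672355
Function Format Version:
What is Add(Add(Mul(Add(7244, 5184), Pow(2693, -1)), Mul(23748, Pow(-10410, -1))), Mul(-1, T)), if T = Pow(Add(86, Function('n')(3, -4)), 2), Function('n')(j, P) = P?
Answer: Rational(-31406011334, 4672355) ≈ -6721.7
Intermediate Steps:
T = 6724 (T = Pow(Add(86, -4), 2) = Pow(82, 2) = 6724)
Add(Add(Mul(Add(7244, 5184), Pow(2693, -1)), Mul(23748, Pow(-10410, -1))), Mul(-1, T)) = Add(Add(Mul(Add(7244, 5184), Pow(2693, -1)), Mul(23748, Pow(-10410, -1))), Mul(-1, 6724)) = Add(Add(Mul(12428, Rational(1, 2693)), Mul(23748, Rational(-1, 10410))), -6724) = Add(Add(Rational(12428, 2693), Rational(-3958, 1735)), -6724) = Add(Rational(10903686, 4672355), -6724) = Rational(-31406011334, 4672355)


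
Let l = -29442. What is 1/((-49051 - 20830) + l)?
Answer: -1/99323 ≈ -1.0068e-5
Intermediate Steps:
1/((-49051 - 20830) + l) = 1/((-49051 - 20830) - 29442) = 1/(-69881 - 29442) = 1/(-99323) = -1/99323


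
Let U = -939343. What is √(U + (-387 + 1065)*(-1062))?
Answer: I*√1659379 ≈ 1288.2*I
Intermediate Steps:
√(U + (-387 + 1065)*(-1062)) = √(-939343 + (-387 + 1065)*(-1062)) = √(-939343 + 678*(-1062)) = √(-939343 - 720036) = √(-1659379) = I*√1659379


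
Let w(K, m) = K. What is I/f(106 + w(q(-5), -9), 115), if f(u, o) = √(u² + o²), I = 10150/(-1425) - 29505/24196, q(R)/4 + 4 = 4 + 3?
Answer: -11505361*√27149/37443140628 ≈ -0.050630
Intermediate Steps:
q(R) = 12 (q(R) = -16 + 4*(4 + 3) = -16 + 4*7 = -16 + 28 = 12)
I = -11505361/1379172 (I = 10150*(-1/1425) - 29505*1/24196 = -406/57 - 29505/24196 = -11505361/1379172 ≈ -8.3422)
f(u, o) = √(o² + u²)
I/f(106 + w(q(-5), -9), 115) = -11505361/(1379172*√(115² + (106 + 12)²)) = -11505361/(1379172*√(13225 + 118²)) = -11505361/(1379172*√(13225 + 13924)) = -11505361*√27149/27149/1379172 = -11505361*√27149/37443140628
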